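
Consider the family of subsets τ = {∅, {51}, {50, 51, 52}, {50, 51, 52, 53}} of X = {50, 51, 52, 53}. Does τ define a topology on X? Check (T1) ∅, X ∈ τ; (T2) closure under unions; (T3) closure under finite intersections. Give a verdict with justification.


τ IS a topology on X.

Axiom (T1): ∅ ∈ τ? Yes; X ∈ τ? Yes.
Axiom (T2/T3): check pairwise unions and intersections of members of τ.
All pairwise intersections and unions checked — each lies in τ. Therefore τ satisfies (T1), (T2), (T3): it IS a topology on X.


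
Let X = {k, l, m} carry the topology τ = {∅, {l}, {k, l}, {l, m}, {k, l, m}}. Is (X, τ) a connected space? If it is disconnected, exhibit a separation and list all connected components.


(X, τ) is connected.

Find clopen sets (U ∈ τ with X ∖ U ∈ τ):
  U = ∅, X ∖ U = {k, l, m} — both open, so U is clopen.
  U = {k, l, m}, X ∖ U = ∅ — both open, so U is clopen.
Only trivial clopens (∅ and X) exist, so (X, τ) is connected.
Compute connected components by grouping points that agree on all clopens:
  component: {k, l, m}


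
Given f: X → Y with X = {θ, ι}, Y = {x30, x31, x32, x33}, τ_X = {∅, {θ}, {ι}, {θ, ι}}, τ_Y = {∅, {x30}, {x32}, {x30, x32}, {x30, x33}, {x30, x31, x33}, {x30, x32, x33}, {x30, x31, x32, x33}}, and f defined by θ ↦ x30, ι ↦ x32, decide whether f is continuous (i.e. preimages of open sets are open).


f IS continuous.

Compute f^{-1}(U) for each U ∈ τ_Y:
  U = ∅: f^{-1}(U) = ∅ ∈ τ_X ✓.
  U = {x30}: f^{-1}(U) = {θ} ∈ τ_X ✓.
  U = {x32}: f^{-1}(U) = {ι} ∈ τ_X ✓.
  U = {x30, x32}: f^{-1}(U) = {θ, ι} ∈ τ_X ✓.
  U = {x30, x33}: f^{-1}(U) = {θ} ∈ τ_X ✓.
  U = {x30, x31, x33}: f^{-1}(U) = {θ} ∈ τ_X ✓.
  U = {x30, x32, x33}: f^{-1}(U) = {θ, ι} ∈ τ_X ✓.
  U = {x30, x31, x32, x33}: f^{-1}(U) = {θ, ι} ∈ τ_X ✓.
Every preimage lies in τ_X, so f IS continuous.


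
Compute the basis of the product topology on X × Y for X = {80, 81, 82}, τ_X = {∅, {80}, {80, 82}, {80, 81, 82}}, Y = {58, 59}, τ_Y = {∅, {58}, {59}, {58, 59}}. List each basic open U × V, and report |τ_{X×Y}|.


Basis B = {∅ × ∅, {80} × {58}, {80} × {59}, {80} × {58, 59}, {80, 82} × {58}, {80, 82} × {59}, {80, 81, 82} × {58}, {80, 81, 82} × {59}, {80, 82} × {58, 59}, {80, 81, 82} × {58, 59}}; |τ_{X×Y}| = 16.

Enumerate products U × V with U ∈ τ_X, V ∈ τ_Y (deduplicated):
  ∅ × ∅ = {} (∅)
  {80} × {58} = {(80,58)}
  {80} × {59} = {(80,59)}
  {80} × {58, 59} = {(80,58), (80,59)}
  {80, 82} × {58} = {(80,58), (82,58)}
  {80, 82} × {59} = {(80,59), (82,59)}
  {80, 81, 82} × {58} = {(80,58), (81,58), (82,58)}
  {80, 81, 82} × {59} = {(80,59), (81,59), (82,59)}
  {80, 82} × {58, 59} = {(80,58), (80,59), (82,58), (82,59)}
  {80, 81, 82} × {58, 59} = {(80,58), (80,59), (81,58), (81,59), (82,58), (82,59)}
These 10 distinct sets form the basis B.
Close under arbitrary unions to get τ_{X×Y}; counting gives |τ_{X×Y}| = 16.


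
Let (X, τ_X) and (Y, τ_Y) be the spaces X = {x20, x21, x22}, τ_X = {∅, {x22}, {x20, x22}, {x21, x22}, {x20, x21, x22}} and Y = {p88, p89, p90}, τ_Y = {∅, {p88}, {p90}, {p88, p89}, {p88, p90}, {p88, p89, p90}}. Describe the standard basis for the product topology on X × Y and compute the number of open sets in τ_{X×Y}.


Basis B = {∅ × ∅, {x22} × {p88}, {x22} × {p90}, {x20, x22} × {p88}, {x20, x22} × {p90}, {x21, x22} × {p88}, {x21, x22} × {p90}, {x22} × {p88, p89}, {x22} × {p88, p90}, {x20, x21, x22} × {p88}, {x20, x21, x22} × {p90}, {x22} × {p88, p89, p90}, {x20, x22} × {p88, p89}, {x20, x22} × {p88, p90}, {x21, x22} × {p88, p89}, {x21, x22} × {p88, p90}, {x20, x22} × {p88, p89, p90}, {x20, x21, x22} × {p88, p89}, {x20, x21, x22} × {p88, p90}, {x21, x22} × {p88, p89, p90}, {x20, x21, x22} × {p88, p89, p90}}; |τ_{X×Y}| = 70.

Enumerate products U × V with U ∈ τ_X, V ∈ τ_Y (deduplicated):
  ∅ × ∅ = {} (∅)
  {x22} × {p88} = {(x22,p88)}
  {x22} × {p90} = {(x22,p90)}
  {x20, x22} × {p88} = {(x20,p88), (x22,p88)}
  {x20, x22} × {p90} = {(x20,p90), (x22,p90)}
  {x21, x22} × {p88} = {(x21,p88), (x22,p88)}
  {x21, x22} × {p90} = {(x21,p90), (x22,p90)}
  {x22} × {p88, p89} = {(x22,p88), (x22,p89)}
  {x22} × {p88, p90} = {(x22,p88), (x22,p90)}
  {x20, x21, x22} × {p88} = {(x20,p88), (x21,p88), (x22,p88)}
  {x20, x21, x22} × {p90} = {(x20,p90), (x21,p90), (x22,p90)}
  {x22} × {p88, p89, p90} = {(x22,p88), (x22,p89), (x22,p90)}
  {x20, x22} × {p88, p89} = {(x20,p88), (x20,p89), (x22,p88), (x22,p89)}
  {x20, x22} × {p88, p90} = {(x20,p88), (x20,p90), (x22,p88), (x22,p90)}
  {x21, x22} × {p88, p89} = {(x21,p88), (x21,p89), (x22,p88), (x22,p89)}
  {x21, x22} × {p88, p90} = {(x21,p88), (x21,p90), (x22,p88), (x22,p90)}
  {x20, x22} × {p88, p89, p90} = {(x20,p88), (x20,p89), (x20,p90), (x22,p88), (x22,p89), (x22,p90)}
  {x20, x21, x22} × {p88, p89} = {(x20,p88), (x20,p89), (x21,p88), (x21,p89), (x22,p88), (x22,p89)}
  {x20, x21, x22} × {p88, p90} = {(x20,p88), (x20,p90), (x21,p88), (x21,p90), (x22,p88), (x22,p90)}
  {x21, x22} × {p88, p89, p90} = {(x21,p88), (x21,p89), (x21,p90), (x22,p88), (x22,p89), (x22,p90)}
  {x20, x21, x22} × {p88, p89, p90} = {(x20,p88), (x20,p89), (x20,p90), (x21,p88), (x21,p89), (x21,p90), (x22,p88), (x22,p89), (x22,p90)}
These 21 distinct sets form the basis B.
Close under arbitrary unions to get τ_{X×Y}; counting gives |τ_{X×Y}| = 70.


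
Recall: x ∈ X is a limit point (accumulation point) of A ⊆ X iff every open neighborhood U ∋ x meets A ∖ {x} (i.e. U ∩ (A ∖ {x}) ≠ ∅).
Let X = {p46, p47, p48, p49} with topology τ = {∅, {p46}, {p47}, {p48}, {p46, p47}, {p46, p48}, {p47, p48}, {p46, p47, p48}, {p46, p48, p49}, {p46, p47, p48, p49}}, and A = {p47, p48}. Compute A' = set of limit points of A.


A' = {p49}

For each x ∈ X, list the open sets U ∈ τ with x ∈ U, then check whether U ∩ (A ∖ {x}) ≠ ∅ for every such U.
  x = p46: open {p46} ∋ x has {p46} ∩ (A ∖ {p46}) = ∅, so x is NOT a limit point.
  x = p47: open {p47} ∋ x has {p47} ∩ (A ∖ {p47}) = ∅, so x is NOT a limit point.
  x = p48: open {p48} ∋ x has {p48} ∩ (A ∖ {p48}) = ∅, so x is NOT a limit point.
  x = p49: opens ∋ x are {p46, p48, p49}, {p46, p47, p48, p49}; each meets A ∖ {p49}, so x IS a limit point.
Collecting: A' = {p49}.


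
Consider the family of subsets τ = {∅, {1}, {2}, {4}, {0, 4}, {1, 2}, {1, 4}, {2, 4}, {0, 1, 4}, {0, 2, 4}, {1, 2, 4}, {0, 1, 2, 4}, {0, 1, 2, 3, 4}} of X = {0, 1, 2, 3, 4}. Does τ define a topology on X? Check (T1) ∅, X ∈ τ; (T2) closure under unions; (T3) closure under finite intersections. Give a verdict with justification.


τ IS a topology on X.

Axiom (T1): ∅ ∈ τ? Yes; X ∈ τ? Yes.
Axiom (T2/T3): check pairwise unions and intersections of members of τ.
All pairwise intersections and unions checked — each lies in τ. Therefore τ satisfies (T1), (T2), (T3): it IS a topology on X.


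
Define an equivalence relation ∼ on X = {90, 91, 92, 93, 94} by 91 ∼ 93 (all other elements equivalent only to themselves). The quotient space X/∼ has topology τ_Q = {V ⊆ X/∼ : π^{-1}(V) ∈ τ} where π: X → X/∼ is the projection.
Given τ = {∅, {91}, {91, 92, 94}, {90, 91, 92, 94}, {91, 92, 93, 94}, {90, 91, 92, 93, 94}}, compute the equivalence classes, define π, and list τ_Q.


X/∼ = {[90], [91=93], [92], [94]}; |τ_Q| = 3.

Equivalence classes: [90], [91=93], [92], [94].
Quotient map π: X → X/∼ sends 90 ↦ [90], 91 ↦ [91=93], 92 ↦ [92], 93 ↦ [91=93], 94 ↦ [94].
For each subset V ⊆ X/∼, compute π^{-1}(V) ⊆ X and check whether π^{-1}(V) ∈ τ. V is open in τ_Q iff π^{-1}(V) ∈ τ.
  V = {}: π^{-1}(V) = ∅ ∈ τ ✓.
  V = {[90]}: π^{-1}(V) = {90} ∉ τ ✗.
  V = {[91=93]}: π^{-1}(V) = {91, 93} ∉ τ ✗.
  V = {[90], [91=93]}: π^{-1}(V) = {90, 91, 93} ∉ τ ✗.
  V = {[92]}: π^{-1}(V) = {92} ∉ τ ✗.
  V = {[90], [92]}: π^{-1}(V) = {90, 92} ∉ τ ✗.
  V = {[91=93], [92]}: π^{-1}(V) = {91, 92, 93} ∉ τ ✗.
  V = {[90], [91=93], [92]}: π^{-1}(V) = {90, 91, 92, 93} ∉ τ ✗.
  V = {[94]}: π^{-1}(V) = {94} ∉ τ ✗.
  V = {[90], [94]}: π^{-1}(V) = {90, 94} ∉ τ ✗.
  V = {[91=93], [94]}: π^{-1}(V) = {91, 93, 94} ∉ τ ✗.
  V = {[90], [91=93], [94]}: π^{-1}(V) = {90, 91, 93, 94} ∉ τ ✗.
  V = {[92], [94]}: π^{-1}(V) = {92, 94} ∉ τ ✗.
  V = {[90], [92], [94]}: π^{-1}(V) = {90, 92, 94} ∉ τ ✗.
  V = {[91=93], [92], [94]}: π^{-1}(V) = {91, 92, 93, 94} ∈ τ ✓.
  V = {[90], [91=93], [92], [94]}: π^{-1}(V) = {90, 91, 92, 93, 94} ∈ τ ✓.
Open sets in the quotient: τ_Q = {{}, {[91=93], [92], [94]}, {[90], [91=93], [92], [94]}} (3 elements).


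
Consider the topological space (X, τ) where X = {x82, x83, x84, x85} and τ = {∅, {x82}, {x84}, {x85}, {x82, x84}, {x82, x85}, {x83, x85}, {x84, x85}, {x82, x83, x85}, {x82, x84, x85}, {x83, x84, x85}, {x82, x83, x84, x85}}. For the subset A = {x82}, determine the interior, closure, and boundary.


int(A) = {x82}, cl(A) = {x82}, ∂A = ∅.

Closed sets in (X, τ) are complements of opens:
  closed(X, τ) = {∅, {x82}, {x83}, {x84}, {x82, x83}, {x82, x84}, {x83, x84}, {x83, x85}, {x82, x83, x84}, {x82, x83, x85}, {x83, x84, x85}, {x82, x83, x84, x85}}.
int(A) = ⋃ {U ∈ τ : U ⊆ A}. Opens contained in A: ∅, {x82}.
Taking the union of these: int(A) = {x82}.
cl(A) = ⋂ {C closed : A ⊆ C}. Closed sets containing A: {x82}, {x82, x83}, {x82, x84}, {x82, x83, x84}, {x82, x83, x85}, {x82, x83, x84, x85}.
Intersecting these: cl(A) = {x82}.
∂A = cl(A) ∖ int(A) = {x82} ∖ {x82} = ∅.


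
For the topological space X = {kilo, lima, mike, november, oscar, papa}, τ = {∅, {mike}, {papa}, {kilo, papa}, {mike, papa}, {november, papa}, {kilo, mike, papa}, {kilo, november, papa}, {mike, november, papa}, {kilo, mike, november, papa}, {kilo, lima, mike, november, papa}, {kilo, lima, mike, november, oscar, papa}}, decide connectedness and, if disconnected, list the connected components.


(X, τ) is connected.

Find clopen sets (U ∈ τ with X ∖ U ∈ τ):
  U = ∅, X ∖ U = {kilo, lima, mike, november, oscar, papa} — both open, so U is clopen.
  U = {kilo, lima, mike, november, oscar, papa}, X ∖ U = ∅ — both open, so U is clopen.
Only trivial clopens (∅ and X) exist, so (X, τ) is connected.
Compute connected components by grouping points that agree on all clopens:
  component: {kilo, lima, mike, november, oscar, papa}


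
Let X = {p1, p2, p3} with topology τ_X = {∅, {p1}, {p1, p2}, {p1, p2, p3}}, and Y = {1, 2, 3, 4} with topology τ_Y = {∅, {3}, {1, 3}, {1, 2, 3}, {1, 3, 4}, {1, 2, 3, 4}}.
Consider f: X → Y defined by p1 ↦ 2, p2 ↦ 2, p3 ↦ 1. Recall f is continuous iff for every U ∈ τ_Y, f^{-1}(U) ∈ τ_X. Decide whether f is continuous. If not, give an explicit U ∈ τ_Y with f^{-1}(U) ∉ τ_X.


f is NOT continuous.

Compute f^{-1}(U) for each U ∈ τ_Y:
  U = ∅: f^{-1}(U) = ∅ ∈ τ_X ✓.
  U = {3}: f^{-1}(U) = ∅ ∈ τ_X ✓.
  U = {1, 3}: f^{-1}(U) = {p3} ∉ τ_X ✗.
  U = {1, 2, 3}: f^{-1}(U) = {p1, p2, p3} ∈ τ_X ✓.
  U = {1, 3, 4}: f^{-1}(U) = {p3} ∉ τ_X ✗.
  U = {1, 2, 3, 4}: f^{-1}(U) = {p1, p2, p3} ∈ τ_X ✓.
Found U = {1, 3} with f^{-1}(U) = {p3} not in τ_X. Therefore f is NOT continuous.


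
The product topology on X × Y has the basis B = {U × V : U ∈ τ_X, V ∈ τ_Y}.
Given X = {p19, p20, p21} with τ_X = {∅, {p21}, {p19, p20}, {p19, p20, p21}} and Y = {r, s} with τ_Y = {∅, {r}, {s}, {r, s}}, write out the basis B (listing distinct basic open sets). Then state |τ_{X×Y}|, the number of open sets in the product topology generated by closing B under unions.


Basis B = {∅ × ∅, {p21} × {r}, {p21} × {s}, {p19, p20} × {r}, {p19, p20} × {s}, {p21} × {r, s}, {p19, p20, p21} × {r}, {p19, p20, p21} × {s}, {p19, p20} × {r, s}, {p19, p20, p21} × {r, s}}; |τ_{X×Y}| = 16.

Enumerate products U × V with U ∈ τ_X, V ∈ τ_Y (deduplicated):
  ∅ × ∅ = {} (∅)
  {p21} × {r} = {(p21,r)}
  {p21} × {s} = {(p21,s)}
  {p19, p20} × {r} = {(p19,r), (p20,r)}
  {p19, p20} × {s} = {(p19,s), (p20,s)}
  {p21} × {r, s} = {(p21,r), (p21,s)}
  {p19, p20, p21} × {r} = {(p19,r), (p20,r), (p21,r)}
  {p19, p20, p21} × {s} = {(p19,s), (p20,s), (p21,s)}
  {p19, p20} × {r, s} = {(p19,r), (p19,s), (p20,r), (p20,s)}
  {p19, p20, p21} × {r, s} = {(p19,r), (p19,s), (p20,r), (p20,s), (p21,r), (p21,s)}
These 10 distinct sets form the basis B.
Close under arbitrary unions to get τ_{X×Y}; counting gives |τ_{X×Y}| = 16.


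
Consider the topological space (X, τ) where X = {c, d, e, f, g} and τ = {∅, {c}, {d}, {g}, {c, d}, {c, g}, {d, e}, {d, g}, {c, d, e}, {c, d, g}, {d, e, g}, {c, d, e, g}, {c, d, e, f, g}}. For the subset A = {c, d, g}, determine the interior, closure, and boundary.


int(A) = {c, d, g}, cl(A) = {c, d, e, f, g}, ∂A = {e, f}.

Closed sets in (X, τ) are complements of opens:
  closed(X, τ) = {∅, {f}, {c, f}, {e, f}, {f, g}, {c, e, f}, {c, f, g}, {d, e, f}, {e, f, g}, {c, d, e, f}, {c, e, f, g}, {d, e, f, g}, {c, d, e, f, g}}.
int(A) = ⋃ {U ∈ τ : U ⊆ A}. Opens contained in A: ∅, {c}, {d}, {g}, {c, d}, {c, g}, {d, g}, {c, d, g}.
Taking the union of these: int(A) = {c, d, g}.
cl(A) = ⋂ {C closed : A ⊆ C}. Closed sets containing A: {c, d, e, f, g}.
Intersecting these: cl(A) = {c, d, e, f, g}.
∂A = cl(A) ∖ int(A) = {c, d, e, f, g} ∖ {c, d, g} = {e, f}.


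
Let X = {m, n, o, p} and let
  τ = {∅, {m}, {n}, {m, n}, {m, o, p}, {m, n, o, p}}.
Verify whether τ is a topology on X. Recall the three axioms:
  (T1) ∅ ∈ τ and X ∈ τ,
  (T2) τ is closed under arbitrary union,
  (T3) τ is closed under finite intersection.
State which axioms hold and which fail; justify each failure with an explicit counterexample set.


τ IS a topology on X.

Axiom (T1): ∅ ∈ τ? Yes; X ∈ τ? Yes.
Axiom (T2/T3): check pairwise unions and intersections of members of τ.
All pairwise intersections and unions checked — each lies in τ. Therefore τ satisfies (T1), (T2), (T3): it IS a topology on X.


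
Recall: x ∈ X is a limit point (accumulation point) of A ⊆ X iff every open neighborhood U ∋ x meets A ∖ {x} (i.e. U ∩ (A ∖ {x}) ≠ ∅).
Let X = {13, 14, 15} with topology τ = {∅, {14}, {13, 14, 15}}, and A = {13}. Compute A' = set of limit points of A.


A' = {15}

For each x ∈ X, list the open sets U ∈ τ with x ∈ U, then check whether U ∩ (A ∖ {x}) ≠ ∅ for every such U.
  x = 13: open {13, 14, 15} ∋ x has {13, 14, 15} ∩ (A ∖ {13}) = ∅, so x is NOT a limit point.
  x = 14: open {14} ∋ x has {14} ∩ (A ∖ {14}) = ∅, so x is NOT a limit point.
  x = 15: opens ∋ x are {13, 14, 15}; each meets A ∖ {15}, so x IS a limit point.
Collecting: A' = {15}.


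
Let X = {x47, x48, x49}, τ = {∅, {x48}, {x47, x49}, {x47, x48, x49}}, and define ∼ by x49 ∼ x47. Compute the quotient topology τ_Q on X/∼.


X/∼ = {[x47=x49], [x48]}; |τ_Q| = 4.

Equivalence classes: [x47=x49], [x48].
Quotient map π: X → X/∼ sends x47 ↦ [x47=x49], x48 ↦ [x48], x49 ↦ [x47=x49].
For each subset V ⊆ X/∼, compute π^{-1}(V) ⊆ X and check whether π^{-1}(V) ∈ τ. V is open in τ_Q iff π^{-1}(V) ∈ τ.
  V = {}: π^{-1}(V) = ∅ ∈ τ ✓.
  V = {[x47=x49]}: π^{-1}(V) = {x47, x49} ∈ τ ✓.
  V = {[x48]}: π^{-1}(V) = {x48} ∈ τ ✓.
  V = {[x47=x49], [x48]}: π^{-1}(V) = {x47, x48, x49} ∈ τ ✓.
Open sets in the quotient: τ_Q = {{}, {[x47=x49]}, {[x48]}, {[x47=x49], [x48]}} (4 elements).


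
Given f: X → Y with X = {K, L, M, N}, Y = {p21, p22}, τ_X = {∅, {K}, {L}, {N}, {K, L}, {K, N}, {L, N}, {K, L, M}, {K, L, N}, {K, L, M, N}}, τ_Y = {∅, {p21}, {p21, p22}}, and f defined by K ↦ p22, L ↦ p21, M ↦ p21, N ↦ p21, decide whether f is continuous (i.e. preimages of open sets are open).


f is NOT continuous.

Compute f^{-1}(U) for each U ∈ τ_Y:
  U = ∅: f^{-1}(U) = ∅ ∈ τ_X ✓.
  U = {p21}: f^{-1}(U) = {L, M, N} ∉ τ_X ✗.
  U = {p21, p22}: f^{-1}(U) = {K, L, M, N} ∈ τ_X ✓.
Found U = {p21} with f^{-1}(U) = {L, M, N} not in τ_X. Therefore f is NOT continuous.


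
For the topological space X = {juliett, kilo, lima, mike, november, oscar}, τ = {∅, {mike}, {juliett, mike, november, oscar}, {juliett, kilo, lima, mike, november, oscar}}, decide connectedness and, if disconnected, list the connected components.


(X, τ) is connected.

Find clopen sets (U ∈ τ with X ∖ U ∈ τ):
  U = ∅, X ∖ U = {juliett, kilo, lima, mike, november, oscar} — both open, so U is clopen.
  U = {juliett, kilo, lima, mike, november, oscar}, X ∖ U = ∅ — both open, so U is clopen.
Only trivial clopens (∅ and X) exist, so (X, τ) is connected.
Compute connected components by grouping points that agree on all clopens:
  component: {juliett, kilo, lima, mike, november, oscar}


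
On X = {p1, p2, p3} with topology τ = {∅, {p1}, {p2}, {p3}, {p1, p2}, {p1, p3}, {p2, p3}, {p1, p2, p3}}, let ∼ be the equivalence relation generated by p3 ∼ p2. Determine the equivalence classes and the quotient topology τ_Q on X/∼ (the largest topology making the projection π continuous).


X/∼ = {[p1], [p2=p3]}; |τ_Q| = 4.

Equivalence classes: [p1], [p2=p3].
Quotient map π: X → X/∼ sends p1 ↦ [p1], p2 ↦ [p2=p3], p3 ↦ [p2=p3].
For each subset V ⊆ X/∼, compute π^{-1}(V) ⊆ X and check whether π^{-1}(V) ∈ τ. V is open in τ_Q iff π^{-1}(V) ∈ τ.
  V = {}: π^{-1}(V) = ∅ ∈ τ ✓.
  V = {[p1]}: π^{-1}(V) = {p1} ∈ τ ✓.
  V = {[p2=p3]}: π^{-1}(V) = {p2, p3} ∈ τ ✓.
  V = {[p1], [p2=p3]}: π^{-1}(V) = {p1, p2, p3} ∈ τ ✓.
Open sets in the quotient: τ_Q = {{}, {[p1]}, {[p2=p3]}, {[p1], [p2=p3]}} (4 elements).


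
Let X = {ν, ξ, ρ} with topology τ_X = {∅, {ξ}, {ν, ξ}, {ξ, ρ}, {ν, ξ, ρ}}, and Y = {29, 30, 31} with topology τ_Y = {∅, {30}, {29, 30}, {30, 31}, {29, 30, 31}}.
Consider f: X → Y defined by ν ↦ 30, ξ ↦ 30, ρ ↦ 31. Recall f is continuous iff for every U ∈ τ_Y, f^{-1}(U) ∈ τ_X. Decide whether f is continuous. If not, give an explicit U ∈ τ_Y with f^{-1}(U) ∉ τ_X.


f IS continuous.

Compute f^{-1}(U) for each U ∈ τ_Y:
  U = ∅: f^{-1}(U) = ∅ ∈ τ_X ✓.
  U = {30}: f^{-1}(U) = {ν, ξ} ∈ τ_X ✓.
  U = {29, 30}: f^{-1}(U) = {ν, ξ} ∈ τ_X ✓.
  U = {30, 31}: f^{-1}(U) = {ν, ξ, ρ} ∈ τ_X ✓.
  U = {29, 30, 31}: f^{-1}(U) = {ν, ξ, ρ} ∈ τ_X ✓.
Every preimage lies in τ_X, so f IS continuous.


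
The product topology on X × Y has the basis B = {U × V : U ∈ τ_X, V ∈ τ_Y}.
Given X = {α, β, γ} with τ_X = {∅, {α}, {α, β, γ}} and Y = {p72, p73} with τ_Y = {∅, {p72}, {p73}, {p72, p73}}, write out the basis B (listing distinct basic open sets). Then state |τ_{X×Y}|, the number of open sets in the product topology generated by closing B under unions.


Basis B = {∅ × ∅, {α} × {p72}, {α} × {p73}, {α} × {p72, p73}, {α, β, γ} × {p72}, {α, β, γ} × {p73}, {α, β, γ} × {p72, p73}}; |τ_{X×Y}| = 9.

Enumerate products U × V with U ∈ τ_X, V ∈ τ_Y (deduplicated):
  ∅ × ∅ = {} (∅)
  {α} × {p72} = {(α,p72)}
  {α} × {p73} = {(α,p73)}
  {α} × {p72, p73} = {(α,p72), (α,p73)}
  {α, β, γ} × {p72} = {(α,p72), (β,p72), (γ,p72)}
  {α, β, γ} × {p73} = {(α,p73), (β,p73), (γ,p73)}
  {α, β, γ} × {p72, p73} = {(α,p72), (α,p73), (β,p72), (β,p73), (γ,p72), (γ,p73)}
These 7 distinct sets form the basis B.
Close under arbitrary unions to get τ_{X×Y}; counting gives |τ_{X×Y}| = 9.


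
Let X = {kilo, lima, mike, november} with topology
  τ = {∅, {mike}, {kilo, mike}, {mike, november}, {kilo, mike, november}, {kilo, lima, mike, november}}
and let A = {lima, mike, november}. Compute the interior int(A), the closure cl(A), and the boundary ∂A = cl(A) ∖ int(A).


int(A) = {mike, november}, cl(A) = {kilo, lima, mike, november}, ∂A = {kilo, lima}.

Closed sets in (X, τ) are complements of opens:
  closed(X, τ) = {∅, {lima}, {kilo, lima}, {lima, november}, {kilo, lima, november}, {kilo, lima, mike, november}}.
int(A) = ⋃ {U ∈ τ : U ⊆ A}. Opens contained in A: ∅, {mike}, {mike, november}.
Taking the union of these: int(A) = {mike, november}.
cl(A) = ⋂ {C closed : A ⊆ C}. Closed sets containing A: {kilo, lima, mike, november}.
Intersecting these: cl(A) = {kilo, lima, mike, november}.
∂A = cl(A) ∖ int(A) = {kilo, lima, mike, november} ∖ {mike, november} = {kilo, lima}.


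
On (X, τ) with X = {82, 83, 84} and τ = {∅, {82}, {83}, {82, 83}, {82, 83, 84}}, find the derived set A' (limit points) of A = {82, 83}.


A' = {84}

For each x ∈ X, list the open sets U ∈ τ with x ∈ U, then check whether U ∩ (A ∖ {x}) ≠ ∅ for every such U.
  x = 82: open {82} ∋ x has {82} ∩ (A ∖ {82}) = ∅, so x is NOT a limit point.
  x = 83: open {83} ∋ x has {83} ∩ (A ∖ {83}) = ∅, so x is NOT a limit point.
  x = 84: opens ∋ x are {82, 83, 84}; each meets A ∖ {84}, so x IS a limit point.
Collecting: A' = {84}.


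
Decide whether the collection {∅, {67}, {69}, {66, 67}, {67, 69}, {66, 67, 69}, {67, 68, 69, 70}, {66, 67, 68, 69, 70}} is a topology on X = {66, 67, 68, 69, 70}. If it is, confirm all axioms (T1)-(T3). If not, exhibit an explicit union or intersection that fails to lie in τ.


τ IS a topology on X.

Axiom (T1): ∅ ∈ τ? Yes; X ∈ τ? Yes.
Axiom (T2/T3): check pairwise unions and intersections of members of τ.
All pairwise intersections and unions checked — each lies in τ. Therefore τ satisfies (T1), (T2), (T3): it IS a topology on X.


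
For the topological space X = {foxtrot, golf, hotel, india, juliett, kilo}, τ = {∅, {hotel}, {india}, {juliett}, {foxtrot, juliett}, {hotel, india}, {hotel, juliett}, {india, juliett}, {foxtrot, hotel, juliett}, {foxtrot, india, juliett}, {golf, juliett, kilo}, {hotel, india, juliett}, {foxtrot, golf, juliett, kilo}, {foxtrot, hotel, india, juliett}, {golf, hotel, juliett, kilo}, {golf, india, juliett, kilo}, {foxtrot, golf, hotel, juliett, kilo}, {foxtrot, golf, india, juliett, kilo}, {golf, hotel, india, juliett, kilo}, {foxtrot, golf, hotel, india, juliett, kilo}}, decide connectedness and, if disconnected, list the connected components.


(X, τ) is disconnected; components = [{hotel}, {india}, {foxtrot, golf, juliett, kilo}].

Find clopen sets (U ∈ τ with X ∖ U ∈ τ):
  U = ∅, X ∖ U = {foxtrot, golf, hotel, india, juliett, kilo} — both open, so U is clopen.
  U = {hotel}, X ∖ U = {foxtrot, golf, india, juliett, kilo} — both open, so U is clopen.
  U = {india}, X ∖ U = {foxtrot, golf, hotel, juliett, kilo} — both open, so U is clopen.
  U = {hotel, india}, X ∖ U = {foxtrot, golf, juliett, kilo} — both open, so U is clopen.
  U = {foxtrot, golf, juliett, kilo}, X ∖ U = {hotel, india} — both open, so U is clopen.
  U = {foxtrot, golf, hotel, juliett, kilo}, X ∖ U = {india} — both open, so U is clopen.
  U = {foxtrot, golf, india, juliett, kilo}, X ∖ U = {hotel} — both open, so U is clopen.
  U = {foxtrot, golf, hotel, india, juliett, kilo}, X ∖ U = ∅ — both open, so U is clopen.
Nontrivial clopen(s) exist: e.g. {hotel, india}. So (X, τ) is disconnected.
Compute connected components by grouping points that agree on all clopens:
  component: {hotel}
  component: {india}
  component: {foxtrot, golf, juliett, kilo}


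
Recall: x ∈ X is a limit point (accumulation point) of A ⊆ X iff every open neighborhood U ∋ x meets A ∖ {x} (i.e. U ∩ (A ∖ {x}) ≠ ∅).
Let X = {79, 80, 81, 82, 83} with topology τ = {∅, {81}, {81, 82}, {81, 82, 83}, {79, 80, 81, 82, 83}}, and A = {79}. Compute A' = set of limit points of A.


A' = {80}

For each x ∈ X, list the open sets U ∈ τ with x ∈ U, then check whether U ∩ (A ∖ {x}) ≠ ∅ for every such U.
  x = 79: open {79, 80, 81, 82, 83} ∋ x has {79, 80, 81, 82, 83} ∩ (A ∖ {79}) = ∅, so x is NOT a limit point.
  x = 80: opens ∋ x are {79, 80, 81, 82, 83}; each meets A ∖ {80}, so x IS a limit point.
  x = 81: open {81} ∋ x has {81} ∩ (A ∖ {81}) = ∅, so x is NOT a limit point.
  x = 82: open {81, 82} ∋ x has {81, 82} ∩ (A ∖ {82}) = ∅, so x is NOT a limit point.
  x = 83: open {81, 82, 83} ∋ x has {81, 82, 83} ∩ (A ∖ {83}) = ∅, so x is NOT a limit point.
Collecting: A' = {80}.


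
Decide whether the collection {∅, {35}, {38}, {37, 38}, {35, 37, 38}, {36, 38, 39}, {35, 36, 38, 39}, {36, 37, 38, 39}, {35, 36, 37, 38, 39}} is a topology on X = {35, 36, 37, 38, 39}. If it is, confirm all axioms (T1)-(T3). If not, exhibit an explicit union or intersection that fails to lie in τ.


τ is NOT a topology on X.

Axiom (T1): ∅ ∈ τ? Yes; X ∈ τ? Yes.
Axiom (T2/T3): check pairwise unions and intersections of members of τ.
Counterexample for (T2): {35} ∪ {38} = {35, 38} ∉ τ. Therefore τ is NOT a topology.


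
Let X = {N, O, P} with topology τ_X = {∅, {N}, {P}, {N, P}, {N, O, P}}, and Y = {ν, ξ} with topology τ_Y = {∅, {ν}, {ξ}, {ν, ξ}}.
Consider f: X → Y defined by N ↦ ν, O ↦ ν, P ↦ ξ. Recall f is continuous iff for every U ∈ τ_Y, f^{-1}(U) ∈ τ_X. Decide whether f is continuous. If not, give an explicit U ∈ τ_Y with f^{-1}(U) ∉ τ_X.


f is NOT continuous.

Compute f^{-1}(U) for each U ∈ τ_Y:
  U = ∅: f^{-1}(U) = ∅ ∈ τ_X ✓.
  U = {ν}: f^{-1}(U) = {N, O} ∉ τ_X ✗.
  U = {ξ}: f^{-1}(U) = {P} ∈ τ_X ✓.
  U = {ν, ξ}: f^{-1}(U) = {N, O, P} ∈ τ_X ✓.
Found U = {ν} with f^{-1}(U) = {N, O} not in τ_X. Therefore f is NOT continuous.


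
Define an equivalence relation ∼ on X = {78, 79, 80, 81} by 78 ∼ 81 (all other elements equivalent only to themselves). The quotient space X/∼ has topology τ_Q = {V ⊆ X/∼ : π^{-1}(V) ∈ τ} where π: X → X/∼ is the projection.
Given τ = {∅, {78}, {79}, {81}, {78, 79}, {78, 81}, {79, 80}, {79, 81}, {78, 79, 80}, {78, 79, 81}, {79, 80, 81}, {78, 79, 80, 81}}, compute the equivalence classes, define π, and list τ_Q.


X/∼ = {[78=81], [79], [80]}; |τ_Q| = 6.

Equivalence classes: [78=81], [79], [80].
Quotient map π: X → X/∼ sends 78 ↦ [78=81], 79 ↦ [79], 80 ↦ [80], 81 ↦ [78=81].
For each subset V ⊆ X/∼, compute π^{-1}(V) ⊆ X and check whether π^{-1}(V) ∈ τ. V is open in τ_Q iff π^{-1}(V) ∈ τ.
  V = {}: π^{-1}(V) = ∅ ∈ τ ✓.
  V = {[78=81]}: π^{-1}(V) = {78, 81} ∈ τ ✓.
  V = {[79]}: π^{-1}(V) = {79} ∈ τ ✓.
  V = {[78=81], [79]}: π^{-1}(V) = {78, 79, 81} ∈ τ ✓.
  V = {[80]}: π^{-1}(V) = {80} ∉ τ ✗.
  V = {[78=81], [80]}: π^{-1}(V) = {78, 80, 81} ∉ τ ✗.
  V = {[79], [80]}: π^{-1}(V) = {79, 80} ∈ τ ✓.
  V = {[78=81], [79], [80]}: π^{-1}(V) = {78, 79, 80, 81} ∈ τ ✓.
Open sets in the quotient: τ_Q = {{}, {[78=81]}, {[79]}, {[78=81], [79]}, {[79], [80]}, {[78=81], [79], [80]}} (6 elements).


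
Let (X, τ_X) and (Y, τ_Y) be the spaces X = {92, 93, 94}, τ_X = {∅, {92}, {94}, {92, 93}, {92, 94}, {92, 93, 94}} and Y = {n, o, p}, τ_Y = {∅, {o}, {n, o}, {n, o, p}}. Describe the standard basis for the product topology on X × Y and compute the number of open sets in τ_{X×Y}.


Basis B = {∅ × ∅, {92} × {o}, {94} × {o}, {92} × {n, o}, {92, 93} × {o}, {92, 94} × {o}, {94} × {n, o}, {92} × {n, o, p}, {92, 93, 94} × {o}, {94} × {n, o, p}, {92, 93} × {n, o}, {92, 94} × {n, o}, {92, 93} × {n, o, p}, {92, 94} × {n, o, p}, {92, 93, 94} × {n, o}, {92, 93, 94} × {n, o, p}}; |τ_{X×Y}| = 40.

Enumerate products U × V with U ∈ τ_X, V ∈ τ_Y (deduplicated):
  ∅ × ∅ = {} (∅)
  {92} × {o} = {(92,o)}
  {94} × {o} = {(94,o)}
  {92} × {n, o} = {(92,n), (92,o)}
  {92, 93} × {o} = {(92,o), (93,o)}
  {92, 94} × {o} = {(92,o), (94,o)}
  {94} × {n, o} = {(94,n), (94,o)}
  {92} × {n, o, p} = {(92,n), (92,o), (92,p)}
  {92, 93, 94} × {o} = {(92,o), (93,o), (94,o)}
  {94} × {n, o, p} = {(94,n), (94,o), (94,p)}
  {92, 93} × {n, o} = {(92,n), (92,o), (93,n), (93,o)}
  {92, 94} × {n, o} = {(92,n), (92,o), (94,n), (94,o)}
  {92, 93} × {n, o, p} = {(92,n), (92,o), (92,p), (93,n), (93,o), (93,p)}
  {92, 94} × {n, o, p} = {(92,n), (92,o), (92,p), (94,n), (94,o), (94,p)}
  {92, 93, 94} × {n, o} = {(92,n), (92,o), (93,n), (93,o), (94,n), (94,o)}
  {92, 93, 94} × {n, o, p} = {(92,n), (92,o), (92,p), (93,n), (93,o), (93,p), (94,n), (94,o), (94,p)}
These 16 distinct sets form the basis B.
Close under arbitrary unions to get τ_{X×Y}; counting gives |τ_{X×Y}| = 40.


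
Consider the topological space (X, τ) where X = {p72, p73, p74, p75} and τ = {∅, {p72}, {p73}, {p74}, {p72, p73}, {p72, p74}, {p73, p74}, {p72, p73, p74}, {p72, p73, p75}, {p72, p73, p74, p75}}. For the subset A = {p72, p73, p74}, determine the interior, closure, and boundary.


int(A) = {p72, p73, p74}, cl(A) = {p72, p73, p74, p75}, ∂A = {p75}.

Closed sets in (X, τ) are complements of opens:
  closed(X, τ) = {∅, {p74}, {p75}, {p72, p75}, {p73, p75}, {p74, p75}, {p72, p73, p75}, {p72, p74, p75}, {p73, p74, p75}, {p72, p73, p74, p75}}.
int(A) = ⋃ {U ∈ τ : U ⊆ A}. Opens contained in A: ∅, {p72}, {p73}, {p74}, {p72, p73}, {p72, p74}, {p73, p74}, {p72, p73, p74}.
Taking the union of these: int(A) = {p72, p73, p74}.
cl(A) = ⋂ {C closed : A ⊆ C}. Closed sets containing A: {p72, p73, p74, p75}.
Intersecting these: cl(A) = {p72, p73, p74, p75}.
∂A = cl(A) ∖ int(A) = {p72, p73, p74, p75} ∖ {p72, p73, p74} = {p75}.


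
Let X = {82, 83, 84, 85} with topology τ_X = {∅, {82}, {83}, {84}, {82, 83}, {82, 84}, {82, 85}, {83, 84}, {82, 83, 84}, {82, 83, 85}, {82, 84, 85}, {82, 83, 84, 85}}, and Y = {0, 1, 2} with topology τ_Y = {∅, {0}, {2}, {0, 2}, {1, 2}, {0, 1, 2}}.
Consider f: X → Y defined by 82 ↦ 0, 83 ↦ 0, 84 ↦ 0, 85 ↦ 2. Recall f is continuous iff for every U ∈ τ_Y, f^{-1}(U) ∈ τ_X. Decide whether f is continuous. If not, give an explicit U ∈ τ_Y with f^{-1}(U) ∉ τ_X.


f is NOT continuous.

Compute f^{-1}(U) for each U ∈ τ_Y:
  U = ∅: f^{-1}(U) = ∅ ∈ τ_X ✓.
  U = {0}: f^{-1}(U) = {82, 83, 84} ∈ τ_X ✓.
  U = {2}: f^{-1}(U) = {85} ∉ τ_X ✗.
  U = {0, 2}: f^{-1}(U) = {82, 83, 84, 85} ∈ τ_X ✓.
  U = {1, 2}: f^{-1}(U) = {85} ∉ τ_X ✗.
  U = {0, 1, 2}: f^{-1}(U) = {82, 83, 84, 85} ∈ τ_X ✓.
Found U = {2} with f^{-1}(U) = {85} not in τ_X. Therefore f is NOT continuous.


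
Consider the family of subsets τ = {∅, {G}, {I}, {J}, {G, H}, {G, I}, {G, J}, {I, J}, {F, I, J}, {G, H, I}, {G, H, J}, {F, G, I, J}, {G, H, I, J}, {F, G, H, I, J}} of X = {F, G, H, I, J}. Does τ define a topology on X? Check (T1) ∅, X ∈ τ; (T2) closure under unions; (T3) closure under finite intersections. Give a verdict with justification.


τ is NOT a topology on X.

Axiom (T1): ∅ ∈ τ? Yes; X ∈ τ? Yes.
Axiom (T2/T3): check pairwise unions and intersections of members of τ.
Counterexample for (T2): {G} ∪ {I, J} = {G, I, J} ∉ τ. Therefore τ is NOT a topology.


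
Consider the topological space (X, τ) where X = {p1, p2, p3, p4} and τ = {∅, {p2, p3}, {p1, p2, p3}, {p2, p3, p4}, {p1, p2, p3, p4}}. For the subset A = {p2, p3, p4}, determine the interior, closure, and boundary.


int(A) = {p2, p3, p4}, cl(A) = {p1, p2, p3, p4}, ∂A = {p1}.

Closed sets in (X, τ) are complements of opens:
  closed(X, τ) = {∅, {p1}, {p4}, {p1, p4}, {p1, p2, p3, p4}}.
int(A) = ⋃ {U ∈ τ : U ⊆ A}. Opens contained in A: ∅, {p2, p3}, {p2, p3, p4}.
Taking the union of these: int(A) = {p2, p3, p4}.
cl(A) = ⋂ {C closed : A ⊆ C}. Closed sets containing A: {p1, p2, p3, p4}.
Intersecting these: cl(A) = {p1, p2, p3, p4}.
∂A = cl(A) ∖ int(A) = {p1, p2, p3, p4} ∖ {p2, p3, p4} = {p1}.


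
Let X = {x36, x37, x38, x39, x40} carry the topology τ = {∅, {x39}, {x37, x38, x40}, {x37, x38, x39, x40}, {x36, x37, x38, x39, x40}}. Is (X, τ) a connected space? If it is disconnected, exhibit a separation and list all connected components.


(X, τ) is connected.

Find clopen sets (U ∈ τ with X ∖ U ∈ τ):
  U = ∅, X ∖ U = {x36, x37, x38, x39, x40} — both open, so U is clopen.
  U = {x36, x37, x38, x39, x40}, X ∖ U = ∅ — both open, so U is clopen.
Only trivial clopens (∅ and X) exist, so (X, τ) is connected.
Compute connected components by grouping points that agree on all clopens:
  component: {x36, x37, x38, x39, x40}


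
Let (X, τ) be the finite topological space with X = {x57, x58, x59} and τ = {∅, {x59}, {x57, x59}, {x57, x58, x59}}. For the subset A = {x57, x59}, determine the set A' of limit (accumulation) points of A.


A' = {x57, x58}

For each x ∈ X, list the open sets U ∈ τ with x ∈ U, then check whether U ∩ (A ∖ {x}) ≠ ∅ for every such U.
  x = x57: opens ∋ x are {x57, x59}, {x57, x58, x59}; each meets A ∖ {x57}, so x IS a limit point.
  x = x58: opens ∋ x are {x57, x58, x59}; each meets A ∖ {x58}, so x IS a limit point.
  x = x59: open {x59} ∋ x has {x59} ∩ (A ∖ {x59}) = ∅, so x is NOT a limit point.
Collecting: A' = {x57, x58}.


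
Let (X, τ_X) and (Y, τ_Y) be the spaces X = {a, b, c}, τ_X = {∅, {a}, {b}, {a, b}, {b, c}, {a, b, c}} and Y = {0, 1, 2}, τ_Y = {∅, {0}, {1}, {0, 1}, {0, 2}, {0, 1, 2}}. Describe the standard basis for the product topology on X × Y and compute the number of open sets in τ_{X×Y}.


Basis B = {∅ × ∅, {a} × {0}, {a} × {1}, {b} × {0}, {b} × {1}, {a} × {0, 1}, {a} × {0, 2}, {a, b} × {0}, {a, b} × {1}, {b} × {0, 1}, {b} × {0, 2}, {b, c} × {0}, {b, c} × {1}, {a} × {0, 1, 2}, {a, b, c} × {0}, {a, b, c} × {1}, {b} × {0, 1, 2}, {a, b} × {0, 1}, {a, b} × {0, 2}, {b, c} × {0, 1}, {b, c} × {0, 2}, {a, b} × {0, 1, 2}, {a, b, c} × {0, 1}, {a, b, c} × {0, 2}, {b, c} × {0, 1, 2}, {a, b, c} × {0, 1, 2}}; |τ_{X×Y}| = 108.

Enumerate products U × V with U ∈ τ_X, V ∈ τ_Y (deduplicated):
  ∅ × ∅ = {} (∅)
  {a} × {0} = {(a,0)}
  {a} × {1} = {(a,1)}
  {b} × {0} = {(b,0)}
  {b} × {1} = {(b,1)}
  {a} × {0, 1} = {(a,0), (a,1)}
  {a} × {0, 2} = {(a,0), (a,2)}
  {a, b} × {0} = {(a,0), (b,0)}
  {a, b} × {1} = {(a,1), (b,1)}
  {b} × {0, 1} = {(b,0), (b,1)}
  {b} × {0, 2} = {(b,0), (b,2)}
  {b, c} × {0} = {(b,0), (c,0)}
  {b, c} × {1} = {(b,1), (c,1)}
  {a} × {0, 1, 2} = {(a,0), (a,1), (a,2)}
  {a, b, c} × {0} = {(a,0), (b,0), (c,0)}
  {a, b, c} × {1} = {(a,1), (b,1), (c,1)}
  {b} × {0, 1, 2} = {(b,0), (b,1), (b,2)}
  {a, b} × {0, 1} = {(a,0), (a,1), (b,0), (b,1)}
  {a, b} × {0, 2} = {(a,0), (a,2), (b,0), (b,2)}
  {b, c} × {0, 1} = {(b,0), (b,1), (c,0), (c,1)}
  {b, c} × {0, 2} = {(b,0), (b,2), (c,0), (c,2)}
  {a, b} × {0, 1, 2} = {(a,0), (a,1), (a,2), (b,0), (b,1), (b,2)}
  {a, b, c} × {0, 1} = {(a,0), (a,1), (b,0), (b,1), (c,0), (c,1)}
  {a, b, c} × {0, 2} = {(a,0), (a,2), (b,0), (b,2), (c,0), (c,2)}
  {b, c} × {0, 1, 2} = {(b,0), (b,1), (b,2), (c,0), (c,1), (c,2)}
  {a, b, c} × {0, 1, 2} = {(a,0), (a,1), (a,2), (b,0), (b,1), (b,2), (c,0), (c,1), (c,2)}
These 26 distinct sets form the basis B.
Close under arbitrary unions to get τ_{X×Y}; counting gives |τ_{X×Y}| = 108.


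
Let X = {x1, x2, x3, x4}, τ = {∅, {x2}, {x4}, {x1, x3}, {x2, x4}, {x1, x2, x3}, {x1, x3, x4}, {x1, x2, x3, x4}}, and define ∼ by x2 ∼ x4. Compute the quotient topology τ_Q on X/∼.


X/∼ = {[x1], [x2=x4], [x3]}; |τ_Q| = 4.

Equivalence classes: [x1], [x2=x4], [x3].
Quotient map π: X → X/∼ sends x1 ↦ [x1], x2 ↦ [x2=x4], x3 ↦ [x3], x4 ↦ [x2=x4].
For each subset V ⊆ X/∼, compute π^{-1}(V) ⊆ X and check whether π^{-1}(V) ∈ τ. V is open in τ_Q iff π^{-1}(V) ∈ τ.
  V = {}: π^{-1}(V) = ∅ ∈ τ ✓.
  V = {[x1]}: π^{-1}(V) = {x1} ∉ τ ✗.
  V = {[x2=x4]}: π^{-1}(V) = {x2, x4} ∈ τ ✓.
  V = {[x1], [x2=x4]}: π^{-1}(V) = {x1, x2, x4} ∉ τ ✗.
  V = {[x3]}: π^{-1}(V) = {x3} ∉ τ ✗.
  V = {[x1], [x3]}: π^{-1}(V) = {x1, x3} ∈ τ ✓.
  V = {[x2=x4], [x3]}: π^{-1}(V) = {x2, x3, x4} ∉ τ ✗.
  V = {[x1], [x2=x4], [x3]}: π^{-1}(V) = {x1, x2, x3, x4} ∈ τ ✓.
Open sets in the quotient: τ_Q = {{}, {[x2=x4]}, {[x1], [x3]}, {[x1], [x2=x4], [x3]}} (4 elements).


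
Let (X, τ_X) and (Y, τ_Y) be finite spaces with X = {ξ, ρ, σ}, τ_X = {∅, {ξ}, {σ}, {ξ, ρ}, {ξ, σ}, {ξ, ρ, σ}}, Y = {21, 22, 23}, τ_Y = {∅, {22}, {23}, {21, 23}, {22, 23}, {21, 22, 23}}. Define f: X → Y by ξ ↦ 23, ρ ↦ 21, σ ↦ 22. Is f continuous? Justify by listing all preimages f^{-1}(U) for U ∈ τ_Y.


f IS continuous.

Compute f^{-1}(U) for each U ∈ τ_Y:
  U = ∅: f^{-1}(U) = ∅ ∈ τ_X ✓.
  U = {22}: f^{-1}(U) = {σ} ∈ τ_X ✓.
  U = {23}: f^{-1}(U) = {ξ} ∈ τ_X ✓.
  U = {21, 23}: f^{-1}(U) = {ξ, ρ} ∈ τ_X ✓.
  U = {22, 23}: f^{-1}(U) = {ξ, σ} ∈ τ_X ✓.
  U = {21, 22, 23}: f^{-1}(U) = {ξ, ρ, σ} ∈ τ_X ✓.
Every preimage lies in τ_X, so f IS continuous.


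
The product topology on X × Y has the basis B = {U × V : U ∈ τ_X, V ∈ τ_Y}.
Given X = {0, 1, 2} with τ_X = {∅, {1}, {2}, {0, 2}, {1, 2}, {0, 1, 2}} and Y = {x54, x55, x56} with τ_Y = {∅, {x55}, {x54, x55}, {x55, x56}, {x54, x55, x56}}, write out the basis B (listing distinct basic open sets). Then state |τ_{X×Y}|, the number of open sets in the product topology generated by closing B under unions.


Basis B = {∅ × ∅, {1} × {x55}, {2} × {x55}, {0, 2} × {x55}, {1} × {x54, x55}, {1} × {x55, x56}, {1, 2} × {x55}, {2} × {x54, x55}, {2} × {x55, x56}, {0, 1, 2} × {x55}, {1} × {x54, x55, x56}, {2} × {x54, x55, x56}, {0, 2} × {x54, x55}, {0, 2} × {x55, x56}, {1, 2} × {x54, x55}, {1, 2} × {x55, x56}, {0, 2} × {x54, x55, x56}, {0, 1, 2} × {x54, x55}, {0, 1, 2} × {x55, x56}, {1, 2} × {x54, x55, x56}, {0, 1, 2} × {x54, x55, x56}}; |τ_{X×Y}| = 70.

Enumerate products U × V with U ∈ τ_X, V ∈ τ_Y (deduplicated):
  ∅ × ∅ = {} (∅)
  {1} × {x55} = {(1,x55)}
  {2} × {x55} = {(2,x55)}
  {0, 2} × {x55} = {(0,x55), (2,x55)}
  {1} × {x54, x55} = {(1,x54), (1,x55)}
  {1} × {x55, x56} = {(1,x55), (1,x56)}
  {1, 2} × {x55} = {(1,x55), (2,x55)}
  {2} × {x54, x55} = {(2,x54), (2,x55)}
  {2} × {x55, x56} = {(2,x55), (2,x56)}
  {0, 1, 2} × {x55} = {(0,x55), (1,x55), (2,x55)}
  {1} × {x54, x55, x56} = {(1,x54), (1,x55), (1,x56)}
  {2} × {x54, x55, x56} = {(2,x54), (2,x55), (2,x56)}
  {0, 2} × {x54, x55} = {(0,x54), (0,x55), (2,x54), (2,x55)}
  {0, 2} × {x55, x56} = {(0,x55), (0,x56), (2,x55), (2,x56)}
  {1, 2} × {x54, x55} = {(1,x54), (1,x55), (2,x54), (2,x55)}
  {1, 2} × {x55, x56} = {(1,x55), (1,x56), (2,x55), (2,x56)}
  {0, 2} × {x54, x55, x56} = {(0,x54), (0,x55), (0,x56), (2,x54), (2,x55), (2,x56)}
  {0, 1, 2} × {x54, x55} = {(0,x54), (0,x55), (1,x54), (1,x55), (2,x54), (2,x55)}
  {0, 1, 2} × {x55, x56} = {(0,x55), (0,x56), (1,x55), (1,x56), (2,x55), (2,x56)}
  {1, 2} × {x54, x55, x56} = {(1,x54), (1,x55), (1,x56), (2,x54), (2,x55), (2,x56)}
  {0, 1, 2} × {x54, x55, x56} = {(0,x54), (0,x55), (0,x56), (1,x54), (1,x55), (1,x56), (2,x54), (2,x55), (2,x56)}
These 21 distinct sets form the basis B.
Close under arbitrary unions to get τ_{X×Y}; counting gives |τ_{X×Y}| = 70.


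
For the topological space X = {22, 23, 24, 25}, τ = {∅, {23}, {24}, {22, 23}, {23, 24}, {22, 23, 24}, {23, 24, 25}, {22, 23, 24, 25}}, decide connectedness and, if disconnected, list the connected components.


(X, τ) is connected.

Find clopen sets (U ∈ τ with X ∖ U ∈ τ):
  U = ∅, X ∖ U = {22, 23, 24, 25} — both open, so U is clopen.
  U = {22, 23, 24, 25}, X ∖ U = ∅ — both open, so U is clopen.
Only trivial clopens (∅ and X) exist, so (X, τ) is connected.
Compute connected components by grouping points that agree on all clopens:
  component: {22, 23, 24, 25}


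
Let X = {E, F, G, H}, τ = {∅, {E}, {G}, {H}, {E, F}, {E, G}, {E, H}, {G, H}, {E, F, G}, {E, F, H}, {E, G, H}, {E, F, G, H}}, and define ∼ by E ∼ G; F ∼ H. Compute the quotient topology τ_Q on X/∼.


X/∼ = {[E=G], [F=H]}; |τ_Q| = 3.

Equivalence classes: [E=G], [F=H].
Quotient map π: X → X/∼ sends E ↦ [E=G], F ↦ [F=H], G ↦ [E=G], H ↦ [F=H].
For each subset V ⊆ X/∼, compute π^{-1}(V) ⊆ X and check whether π^{-1}(V) ∈ τ. V is open in τ_Q iff π^{-1}(V) ∈ τ.
  V = {}: π^{-1}(V) = ∅ ∈ τ ✓.
  V = {[E=G]}: π^{-1}(V) = {E, G} ∈ τ ✓.
  V = {[F=H]}: π^{-1}(V) = {F, H} ∉ τ ✗.
  V = {[E=G], [F=H]}: π^{-1}(V) = {E, F, G, H} ∈ τ ✓.
Open sets in the quotient: τ_Q = {{}, {[E=G]}, {[E=G], [F=H]}} (3 elements).
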